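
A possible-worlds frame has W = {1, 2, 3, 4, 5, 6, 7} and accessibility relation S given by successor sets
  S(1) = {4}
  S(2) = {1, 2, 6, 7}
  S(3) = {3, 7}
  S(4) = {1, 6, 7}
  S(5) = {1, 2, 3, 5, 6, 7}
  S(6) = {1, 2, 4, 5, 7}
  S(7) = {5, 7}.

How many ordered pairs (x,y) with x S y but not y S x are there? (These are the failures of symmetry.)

Enumerating: (2,1), (2,7), (3,7), (4,7), (5,1), (5,2), (5,3), (6,1), (6,7).

9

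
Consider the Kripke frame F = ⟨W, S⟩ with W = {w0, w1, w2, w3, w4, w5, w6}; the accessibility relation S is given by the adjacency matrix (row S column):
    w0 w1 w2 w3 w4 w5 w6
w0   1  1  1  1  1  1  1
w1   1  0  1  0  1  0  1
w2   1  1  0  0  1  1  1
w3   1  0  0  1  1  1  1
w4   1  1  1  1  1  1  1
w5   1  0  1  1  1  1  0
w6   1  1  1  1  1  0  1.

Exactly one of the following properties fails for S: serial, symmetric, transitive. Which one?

transitive

Serial: yes — every world has a successor (e.g. w0 S w0).
Symmetric: yes — every pair in S has its reverse in S.
Transitive: no — w1 S w0 and w0 S w3, but not w1 S w3.
Only transitive fails.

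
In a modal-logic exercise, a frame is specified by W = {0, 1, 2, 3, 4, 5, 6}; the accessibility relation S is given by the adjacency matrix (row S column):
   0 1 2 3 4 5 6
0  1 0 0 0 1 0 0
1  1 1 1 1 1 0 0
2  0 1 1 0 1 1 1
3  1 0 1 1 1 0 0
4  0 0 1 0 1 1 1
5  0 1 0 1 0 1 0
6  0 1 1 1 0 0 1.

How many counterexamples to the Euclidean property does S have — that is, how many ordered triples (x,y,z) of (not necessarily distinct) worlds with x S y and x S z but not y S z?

Enumerating: (0,4,0), (1,0,1), (1,0,2), (1,0,3), (1,2,0), (1,2,3), (1,3,1), (1,4,0), (1,4,1), (1,4,3), (2,1,5), (2,1,6), … and 24 more.
Total: 36.

36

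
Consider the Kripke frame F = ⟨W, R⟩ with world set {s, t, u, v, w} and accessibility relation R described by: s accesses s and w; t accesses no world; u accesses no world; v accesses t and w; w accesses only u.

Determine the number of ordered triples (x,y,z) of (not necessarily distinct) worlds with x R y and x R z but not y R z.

7

Enumerating: (s,w,s), (s,w,w), (v,t,t), (v,t,w), (v,w,t), (v,w,w), (w,u,u).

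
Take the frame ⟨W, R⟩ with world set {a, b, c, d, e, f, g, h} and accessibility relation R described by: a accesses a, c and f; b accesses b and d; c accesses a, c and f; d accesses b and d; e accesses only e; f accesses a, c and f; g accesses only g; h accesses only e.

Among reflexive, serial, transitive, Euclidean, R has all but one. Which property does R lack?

Reflexive: no — h is not related to itself.
Serial: yes — every world has a successor (e.g. a R a).
Transitive: yes — every two-step R-path is closed by a direct edge.
Euclidean: yes — any two successors of a common world are R-related.
Only reflexive fails.

reflexive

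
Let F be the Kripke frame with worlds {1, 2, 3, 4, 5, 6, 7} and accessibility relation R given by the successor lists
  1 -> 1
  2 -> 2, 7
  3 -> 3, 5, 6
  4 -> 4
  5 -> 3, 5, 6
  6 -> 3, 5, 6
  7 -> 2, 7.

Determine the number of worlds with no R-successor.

0

R is serial; there are no such worlds.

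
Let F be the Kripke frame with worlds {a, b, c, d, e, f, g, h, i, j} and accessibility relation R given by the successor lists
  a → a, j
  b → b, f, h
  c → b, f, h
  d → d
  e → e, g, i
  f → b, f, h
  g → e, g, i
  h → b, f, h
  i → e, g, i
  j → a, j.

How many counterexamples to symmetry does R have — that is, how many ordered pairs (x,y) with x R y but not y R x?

3

Enumerating: (c,b), (c,f), (c,h).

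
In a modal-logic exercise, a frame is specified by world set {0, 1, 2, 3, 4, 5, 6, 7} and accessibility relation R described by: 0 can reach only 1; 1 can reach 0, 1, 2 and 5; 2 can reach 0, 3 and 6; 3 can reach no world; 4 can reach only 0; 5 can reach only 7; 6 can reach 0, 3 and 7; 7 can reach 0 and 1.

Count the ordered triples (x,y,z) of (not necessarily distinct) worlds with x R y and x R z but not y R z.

28

Enumerating: (1,0,0), (1,0,2), (1,0,5), (1,2,1), (1,2,2), (1,2,5), (1,5,0), (1,5,1), (1,5,2), (1,5,5), (2,0,0), (2,0,3), … and 16 more.
Total: 28.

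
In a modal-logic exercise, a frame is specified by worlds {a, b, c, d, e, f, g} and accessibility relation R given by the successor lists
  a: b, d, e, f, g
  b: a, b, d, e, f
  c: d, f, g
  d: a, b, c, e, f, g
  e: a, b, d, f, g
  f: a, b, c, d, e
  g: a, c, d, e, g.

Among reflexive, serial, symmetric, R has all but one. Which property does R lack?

Reflexive: no — a is not related to itself.
Serial: yes — every world has a successor (e.g. a R b).
Symmetric: yes — every pair in R has its reverse in R.
Only reflexive fails.

reflexive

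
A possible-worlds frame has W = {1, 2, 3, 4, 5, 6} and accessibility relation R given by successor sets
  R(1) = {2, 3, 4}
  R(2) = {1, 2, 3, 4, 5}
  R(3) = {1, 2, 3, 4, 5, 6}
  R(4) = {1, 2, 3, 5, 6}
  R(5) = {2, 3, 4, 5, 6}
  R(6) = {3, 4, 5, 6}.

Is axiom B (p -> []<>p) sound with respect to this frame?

Axiom B corresponds to the accessibility relation being symmetric.
Symmetric: yes — every pair in R has its reverse in R.

Yes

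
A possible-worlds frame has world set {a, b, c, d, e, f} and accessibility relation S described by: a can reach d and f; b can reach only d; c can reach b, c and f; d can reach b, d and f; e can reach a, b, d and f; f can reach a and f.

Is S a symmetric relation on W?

Symmetric: no — a S d but not d S a.

No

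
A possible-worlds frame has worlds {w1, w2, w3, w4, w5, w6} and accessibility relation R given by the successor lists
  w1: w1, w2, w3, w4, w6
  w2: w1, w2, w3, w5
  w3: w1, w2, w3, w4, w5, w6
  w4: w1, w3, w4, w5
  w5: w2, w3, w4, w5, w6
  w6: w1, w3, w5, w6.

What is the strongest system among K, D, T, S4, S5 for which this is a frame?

T

Serial (axiom D): yes — every world has a successor (e.g. w1 R w1).
Reflexive (axiom T): yes — every world is R-related to itself.
Transitive (axiom 4): no — w1 R w2 and w2 R w5, but not w1 R w5.
Euclidean (axiom 5): no — w1 R w2 and w1 R w4, but not w2 R w4.
So F validates K, D, T; S4 would additionally require R to be transitive. The strongest is T.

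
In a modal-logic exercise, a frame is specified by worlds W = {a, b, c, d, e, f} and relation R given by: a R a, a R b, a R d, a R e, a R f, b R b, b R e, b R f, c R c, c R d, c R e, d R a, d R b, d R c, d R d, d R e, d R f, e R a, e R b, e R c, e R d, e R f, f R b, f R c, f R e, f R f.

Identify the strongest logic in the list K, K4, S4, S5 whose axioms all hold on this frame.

K

Transitive (axiom 4): no — a R d and d R c, but not a R c.
Reflexive (axiom T): no — e is not related to itself.
Euclidean (axiom 5): no — a R b and a R d, but not b R d.
So F validates K; K4 would additionally require R to be transitive. The strongest is K.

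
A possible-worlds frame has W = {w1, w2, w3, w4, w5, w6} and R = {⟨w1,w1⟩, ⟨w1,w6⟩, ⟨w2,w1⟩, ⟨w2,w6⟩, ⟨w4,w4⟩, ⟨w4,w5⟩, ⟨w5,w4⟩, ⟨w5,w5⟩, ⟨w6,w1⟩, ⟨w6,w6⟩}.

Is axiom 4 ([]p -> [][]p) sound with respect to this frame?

Yes

The schema 4 characterises exactly the transitive frames.
Transitive: yes — every two-step R-path is closed by a direct edge.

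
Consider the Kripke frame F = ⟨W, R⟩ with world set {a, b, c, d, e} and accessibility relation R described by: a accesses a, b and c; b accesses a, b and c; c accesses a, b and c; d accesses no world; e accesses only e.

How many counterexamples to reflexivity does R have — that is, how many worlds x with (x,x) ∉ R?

Enumerating: d.

1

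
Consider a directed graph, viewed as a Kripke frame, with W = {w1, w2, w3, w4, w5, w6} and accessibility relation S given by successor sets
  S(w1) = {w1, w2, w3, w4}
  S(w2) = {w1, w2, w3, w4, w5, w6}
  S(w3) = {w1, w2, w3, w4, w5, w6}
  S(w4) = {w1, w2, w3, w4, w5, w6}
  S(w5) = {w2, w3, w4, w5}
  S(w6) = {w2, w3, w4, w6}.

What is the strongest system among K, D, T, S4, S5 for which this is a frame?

Serial (axiom D): yes — every world has a successor (e.g. w1 S w1).
Reflexive (axiom T): yes — every world is S-related to itself.
Transitive (axiom 4): no — w1 S w2 and w2 S w5, but not w1 S w5.
Euclidean (axiom 5): no — w2 S w1 and w2 S w5, but not w1 S w5.
So F validates K, D, T; S4 would additionally require S to be transitive. The strongest is T.

T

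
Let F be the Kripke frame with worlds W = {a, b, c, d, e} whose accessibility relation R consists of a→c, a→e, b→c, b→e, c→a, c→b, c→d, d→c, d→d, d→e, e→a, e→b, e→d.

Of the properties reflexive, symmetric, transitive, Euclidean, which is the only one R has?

symmetric

Reflexive: no — a is not related to itself.
Symmetric: yes — every pair in R has its reverse in R.
Transitive: no — a R c and c R b, but not a R b.
Euclidean: no — a R c and a R e, but not c R e.
Only symmetric holds.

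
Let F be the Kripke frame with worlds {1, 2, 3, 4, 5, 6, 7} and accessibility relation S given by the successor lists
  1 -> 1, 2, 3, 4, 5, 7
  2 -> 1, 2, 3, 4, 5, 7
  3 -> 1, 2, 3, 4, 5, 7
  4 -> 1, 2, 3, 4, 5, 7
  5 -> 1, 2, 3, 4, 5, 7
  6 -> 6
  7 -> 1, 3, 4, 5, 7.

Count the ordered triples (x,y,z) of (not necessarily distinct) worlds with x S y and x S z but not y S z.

Enumerating: (1,7,2), (2,7,2), (3,7,2), (4,7,2), (5,7,2).

5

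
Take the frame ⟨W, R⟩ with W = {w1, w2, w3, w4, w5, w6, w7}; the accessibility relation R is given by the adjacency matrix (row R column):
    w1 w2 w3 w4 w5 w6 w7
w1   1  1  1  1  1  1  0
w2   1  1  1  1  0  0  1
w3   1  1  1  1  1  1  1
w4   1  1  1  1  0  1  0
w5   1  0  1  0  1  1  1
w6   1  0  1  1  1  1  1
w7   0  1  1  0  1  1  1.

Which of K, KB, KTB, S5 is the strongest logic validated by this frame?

KTB

Symmetric (axiom B): yes — every pair in R has its reverse in R.
Reflexive (axiom T): yes — every world is R-related to itself.
Euclidean (axiom 5): no — w1 R w2 and w1 R w5, but not w2 R w5.
So F validates K, KB, KTB; S5 would additionally require R to be Euclidean. The strongest is KTB.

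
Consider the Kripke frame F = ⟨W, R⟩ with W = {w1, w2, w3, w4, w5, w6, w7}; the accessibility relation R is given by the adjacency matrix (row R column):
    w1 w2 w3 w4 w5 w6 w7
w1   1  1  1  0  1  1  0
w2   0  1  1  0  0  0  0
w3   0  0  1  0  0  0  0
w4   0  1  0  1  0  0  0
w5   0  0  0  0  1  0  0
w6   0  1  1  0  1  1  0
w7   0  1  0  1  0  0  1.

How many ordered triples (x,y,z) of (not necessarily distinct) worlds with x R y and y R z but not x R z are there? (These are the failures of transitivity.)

2

Enumerating: (w4,w2,w3), (w7,w2,w3).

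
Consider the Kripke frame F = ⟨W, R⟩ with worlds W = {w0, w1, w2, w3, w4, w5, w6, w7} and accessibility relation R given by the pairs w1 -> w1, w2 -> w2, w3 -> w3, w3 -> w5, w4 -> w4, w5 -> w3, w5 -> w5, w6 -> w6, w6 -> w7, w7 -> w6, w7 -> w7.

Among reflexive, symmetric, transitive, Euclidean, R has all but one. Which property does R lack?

reflexive

Reflexive: no — w0 is not related to itself.
Symmetric: yes — every pair in R has its reverse in R.
Transitive: yes — every two-step R-path is closed by a direct edge.
Euclidean: yes — any two successors of a common world are R-related.
Only reflexive fails.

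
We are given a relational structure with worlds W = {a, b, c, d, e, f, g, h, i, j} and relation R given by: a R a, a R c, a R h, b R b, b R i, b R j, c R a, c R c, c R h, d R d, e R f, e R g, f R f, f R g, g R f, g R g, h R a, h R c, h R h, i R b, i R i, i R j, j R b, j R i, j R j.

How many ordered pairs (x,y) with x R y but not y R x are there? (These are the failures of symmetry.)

Enumerating: (e,f), (e,g).

2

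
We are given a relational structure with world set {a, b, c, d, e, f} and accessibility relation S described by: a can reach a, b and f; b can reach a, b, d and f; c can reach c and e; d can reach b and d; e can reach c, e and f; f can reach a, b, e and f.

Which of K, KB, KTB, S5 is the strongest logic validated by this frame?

KTB

Symmetric (axiom B): yes — every pair in S has its reverse in S.
Reflexive (axiom T): yes — every world is S-related to itself.
Euclidean (axiom 5): no — b S a and b S d, but not a S d.
So F validates K, KB, KTB; S5 would additionally require S to be Euclidean. The strongest is KTB.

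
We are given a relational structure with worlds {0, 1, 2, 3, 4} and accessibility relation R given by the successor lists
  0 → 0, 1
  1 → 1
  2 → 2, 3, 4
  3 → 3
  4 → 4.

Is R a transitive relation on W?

Yes

Transitive: yes — every two-step R-path is closed by a direct edge.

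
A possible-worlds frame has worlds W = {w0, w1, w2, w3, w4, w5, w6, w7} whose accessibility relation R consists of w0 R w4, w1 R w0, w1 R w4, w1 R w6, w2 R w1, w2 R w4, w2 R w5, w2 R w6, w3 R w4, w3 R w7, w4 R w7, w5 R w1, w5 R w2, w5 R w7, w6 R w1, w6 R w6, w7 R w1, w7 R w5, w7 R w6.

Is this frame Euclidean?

Euclidean: no — w1 R w0 and w1 R w6, but not w0 R w6.

No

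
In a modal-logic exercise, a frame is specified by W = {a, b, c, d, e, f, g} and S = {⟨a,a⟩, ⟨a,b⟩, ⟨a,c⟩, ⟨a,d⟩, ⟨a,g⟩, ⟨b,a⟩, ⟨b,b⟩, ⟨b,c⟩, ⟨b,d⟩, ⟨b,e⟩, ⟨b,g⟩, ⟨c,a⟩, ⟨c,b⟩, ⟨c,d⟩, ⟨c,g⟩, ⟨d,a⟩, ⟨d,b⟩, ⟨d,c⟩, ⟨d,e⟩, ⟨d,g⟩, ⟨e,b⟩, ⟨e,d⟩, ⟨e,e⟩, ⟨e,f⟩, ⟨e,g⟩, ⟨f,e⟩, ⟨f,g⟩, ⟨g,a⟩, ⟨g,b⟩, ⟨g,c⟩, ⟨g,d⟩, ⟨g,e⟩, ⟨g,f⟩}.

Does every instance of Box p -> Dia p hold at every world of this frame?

Axiom D corresponds to the accessibility relation being serial.
Serial: yes — every world has a successor (e.g. a S a).

Yes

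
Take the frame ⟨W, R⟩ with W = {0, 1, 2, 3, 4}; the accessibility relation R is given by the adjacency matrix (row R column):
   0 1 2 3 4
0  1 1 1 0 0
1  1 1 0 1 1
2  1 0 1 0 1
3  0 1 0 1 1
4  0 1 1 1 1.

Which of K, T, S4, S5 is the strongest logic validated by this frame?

T

Reflexive (axiom T): yes — every world is R-related to itself.
Transitive (axiom 4): no — 0 R 1 and 1 R 3, but not 0 R 3.
Euclidean (axiom 5): no — 0 R 1 and 0 R 2, but not 1 R 2.
So F validates K, T; S4 would additionally require R to be transitive. The strongest is T.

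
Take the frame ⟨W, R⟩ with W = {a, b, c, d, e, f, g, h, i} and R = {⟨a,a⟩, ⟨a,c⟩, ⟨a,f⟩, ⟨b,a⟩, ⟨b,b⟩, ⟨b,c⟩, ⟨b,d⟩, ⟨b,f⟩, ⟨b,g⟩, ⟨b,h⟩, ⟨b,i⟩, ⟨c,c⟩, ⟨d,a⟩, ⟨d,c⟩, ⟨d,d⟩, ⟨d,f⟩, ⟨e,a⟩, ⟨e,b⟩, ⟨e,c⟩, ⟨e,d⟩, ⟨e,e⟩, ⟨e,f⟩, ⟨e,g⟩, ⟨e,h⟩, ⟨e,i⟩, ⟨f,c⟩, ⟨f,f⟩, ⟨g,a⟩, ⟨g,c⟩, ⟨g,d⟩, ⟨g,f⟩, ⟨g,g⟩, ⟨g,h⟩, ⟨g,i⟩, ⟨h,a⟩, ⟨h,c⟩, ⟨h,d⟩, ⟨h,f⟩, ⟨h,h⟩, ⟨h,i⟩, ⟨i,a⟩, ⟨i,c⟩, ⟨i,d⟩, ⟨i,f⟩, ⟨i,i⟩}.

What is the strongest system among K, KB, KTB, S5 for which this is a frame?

K

Symmetric (axiom B): no — a R c but not c R a.
Reflexive (axiom T): yes — every world is R-related to itself.
Euclidean (axiom 5): no — a R c and a R f, but not c R f.
So F validates K; KB would additionally require R to be symmetric. The strongest is K.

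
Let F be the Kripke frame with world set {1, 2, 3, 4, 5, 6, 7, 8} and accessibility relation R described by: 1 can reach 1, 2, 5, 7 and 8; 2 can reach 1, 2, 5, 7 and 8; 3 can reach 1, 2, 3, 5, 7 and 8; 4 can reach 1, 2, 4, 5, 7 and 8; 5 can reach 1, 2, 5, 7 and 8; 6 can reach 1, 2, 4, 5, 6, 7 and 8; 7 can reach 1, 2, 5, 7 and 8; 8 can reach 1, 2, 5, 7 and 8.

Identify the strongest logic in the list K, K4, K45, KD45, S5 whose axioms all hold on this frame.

K4

Transitive (axiom 4): yes — every two-step R-path is closed by a direct edge.
Euclidean (axiom 5): no — 6 R 1 and 6 R 4, but not 1 R 4.
Serial (axiom D): yes — every world has a successor (e.g. 1 R 1).
Reflexive (axiom T): yes — every world is R-related to itself.
So F validates K, K4; K45 would additionally require R to be Euclidean. The strongest is K4.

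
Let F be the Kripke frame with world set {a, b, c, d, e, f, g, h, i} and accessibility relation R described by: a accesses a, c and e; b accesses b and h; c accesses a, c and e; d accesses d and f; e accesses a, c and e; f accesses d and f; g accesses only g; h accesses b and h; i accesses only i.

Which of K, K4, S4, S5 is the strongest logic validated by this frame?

Transitive (axiom 4): yes — every two-step R-path is closed by a direct edge.
Reflexive (axiom T): yes — every world is R-related to itself.
Euclidean (axiom 5): yes — any two successors of a common world are R-related.
So F validates K, K4, S4, S5. The strongest is S5.

S5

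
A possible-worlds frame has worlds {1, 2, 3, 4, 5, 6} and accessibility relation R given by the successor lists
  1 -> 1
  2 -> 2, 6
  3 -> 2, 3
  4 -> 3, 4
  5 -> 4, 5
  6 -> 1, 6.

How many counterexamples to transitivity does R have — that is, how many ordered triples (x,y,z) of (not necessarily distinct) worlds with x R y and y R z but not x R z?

Enumerating: (2,6,1), (3,2,6), (4,3,2), (5,4,3).

4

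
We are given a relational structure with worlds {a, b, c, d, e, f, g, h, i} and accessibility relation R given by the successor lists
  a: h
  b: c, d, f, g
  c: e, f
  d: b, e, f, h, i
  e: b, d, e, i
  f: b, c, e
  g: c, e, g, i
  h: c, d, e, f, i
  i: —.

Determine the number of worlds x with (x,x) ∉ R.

7

Enumerating: a, b, c, d, f, h, i.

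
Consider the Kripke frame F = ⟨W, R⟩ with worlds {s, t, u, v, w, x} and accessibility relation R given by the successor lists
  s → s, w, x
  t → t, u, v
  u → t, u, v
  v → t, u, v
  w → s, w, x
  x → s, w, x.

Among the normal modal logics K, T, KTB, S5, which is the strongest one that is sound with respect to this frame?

S5

Reflexive (axiom T): yes — every world is R-related to itself.
Symmetric (axiom B): yes — every pair in R has its reverse in R.
Euclidean (axiom 5): yes — any two successors of a common world are R-related.
So F validates K, T, KTB, S5. The strongest is S5.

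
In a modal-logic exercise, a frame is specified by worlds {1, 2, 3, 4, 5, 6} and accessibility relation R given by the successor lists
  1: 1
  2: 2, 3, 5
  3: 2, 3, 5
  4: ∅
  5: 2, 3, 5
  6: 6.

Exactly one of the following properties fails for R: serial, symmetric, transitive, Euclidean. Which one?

serial

Serial: no — 4 has no R-successor.
Symmetric: yes — every pair in R has its reverse in R.
Transitive: yes — every two-step R-path is closed by a direct edge.
Euclidean: yes — any two successors of a common world are R-related.
Only serial fails.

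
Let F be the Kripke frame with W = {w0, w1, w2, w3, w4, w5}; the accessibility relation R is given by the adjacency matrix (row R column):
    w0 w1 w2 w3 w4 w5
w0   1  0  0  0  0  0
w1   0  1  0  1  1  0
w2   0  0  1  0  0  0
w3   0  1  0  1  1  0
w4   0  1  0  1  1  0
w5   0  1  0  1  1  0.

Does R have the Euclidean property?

Yes

Euclidean: yes — any two successors of a common world are R-related.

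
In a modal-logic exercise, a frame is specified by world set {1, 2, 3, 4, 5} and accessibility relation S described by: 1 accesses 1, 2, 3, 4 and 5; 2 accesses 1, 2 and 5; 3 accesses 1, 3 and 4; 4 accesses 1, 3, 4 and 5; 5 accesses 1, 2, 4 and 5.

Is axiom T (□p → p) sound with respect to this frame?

Yes

Axiom T corresponds to the accessibility relation being reflexive.
Reflexive: yes — every world is S-related to itself.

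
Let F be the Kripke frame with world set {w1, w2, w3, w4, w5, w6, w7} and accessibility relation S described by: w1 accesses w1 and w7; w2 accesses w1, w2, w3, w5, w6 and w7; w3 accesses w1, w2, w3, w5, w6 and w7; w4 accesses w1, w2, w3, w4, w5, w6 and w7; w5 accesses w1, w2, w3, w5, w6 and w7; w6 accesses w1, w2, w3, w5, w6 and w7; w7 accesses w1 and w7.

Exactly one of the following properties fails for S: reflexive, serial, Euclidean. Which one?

Euclidean

Reflexive: yes — every world is S-related to itself.
Serial: yes — every world has a successor (e.g. w1 S w1).
Euclidean: no — w2 S w1 and w2 S w3, but not w1 S w3.
Only Euclidean fails.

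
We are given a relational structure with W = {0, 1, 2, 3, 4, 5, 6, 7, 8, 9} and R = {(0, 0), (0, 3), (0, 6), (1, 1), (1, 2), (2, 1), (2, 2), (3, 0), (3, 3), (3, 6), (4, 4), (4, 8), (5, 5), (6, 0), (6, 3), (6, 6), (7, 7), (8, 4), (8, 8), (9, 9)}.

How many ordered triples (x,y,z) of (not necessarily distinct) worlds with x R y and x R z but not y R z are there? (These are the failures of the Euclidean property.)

R is Euclidean; there are no such tuples.

0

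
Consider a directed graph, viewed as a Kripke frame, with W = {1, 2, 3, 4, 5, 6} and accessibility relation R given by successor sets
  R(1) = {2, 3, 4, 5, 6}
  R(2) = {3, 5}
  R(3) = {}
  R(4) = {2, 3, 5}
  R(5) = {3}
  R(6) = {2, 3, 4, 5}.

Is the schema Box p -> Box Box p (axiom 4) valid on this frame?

Yes

Axiom 4 corresponds to the accessibility relation being transitive.
Transitive: yes — every two-step R-path is closed by a direct edge.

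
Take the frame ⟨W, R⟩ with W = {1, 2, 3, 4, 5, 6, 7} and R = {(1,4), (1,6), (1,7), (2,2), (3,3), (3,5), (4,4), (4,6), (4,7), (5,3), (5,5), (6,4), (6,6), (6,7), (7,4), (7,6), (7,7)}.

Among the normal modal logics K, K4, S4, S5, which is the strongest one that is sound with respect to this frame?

K4

Transitive (axiom 4): yes — every two-step R-path is closed by a direct edge.
Reflexive (axiom T): no — 1 is not related to itself.
Euclidean (axiom 5): yes — any two successors of a common world are R-related.
So F validates K, K4; S4 would additionally require R to be reflexive. The strongest is K4.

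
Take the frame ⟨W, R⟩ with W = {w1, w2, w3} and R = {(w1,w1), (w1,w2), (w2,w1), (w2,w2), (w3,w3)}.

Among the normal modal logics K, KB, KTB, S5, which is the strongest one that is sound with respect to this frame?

Symmetric (axiom B): yes — every pair in R has its reverse in R.
Reflexive (axiom T): yes — every world is R-related to itself.
Euclidean (axiom 5): yes — any two successors of a common world are R-related.
So F validates K, KB, KTB, S5. The strongest is S5.

S5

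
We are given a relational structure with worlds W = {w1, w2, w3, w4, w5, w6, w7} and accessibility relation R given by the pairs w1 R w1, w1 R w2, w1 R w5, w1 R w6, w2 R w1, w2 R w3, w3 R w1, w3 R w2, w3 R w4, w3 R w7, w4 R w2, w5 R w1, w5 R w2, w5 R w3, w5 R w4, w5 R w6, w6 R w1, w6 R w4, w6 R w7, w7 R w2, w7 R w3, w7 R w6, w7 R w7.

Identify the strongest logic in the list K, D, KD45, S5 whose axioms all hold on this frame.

D

Serial (axiom D): yes — every world has a successor (e.g. w1 R w1).
Euclidean (axiom 5): no — w1 R w2 and w1 R w5, but not w2 R w5.
Transitive (axiom 4): no — w1 R w2 and w2 R w3, but not w1 R w3.
Reflexive (axiom T): no — w2 is not related to itself.
So F validates K, D; KD45 would additionally require R to be Euclidean and transitive. The strongest is D.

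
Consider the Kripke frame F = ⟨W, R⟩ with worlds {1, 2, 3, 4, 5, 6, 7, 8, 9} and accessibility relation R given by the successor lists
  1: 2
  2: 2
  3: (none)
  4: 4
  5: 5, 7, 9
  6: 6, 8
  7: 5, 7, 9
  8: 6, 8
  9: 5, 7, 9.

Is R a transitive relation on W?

Transitive: yes — every two-step R-path is closed by a direct edge.

Yes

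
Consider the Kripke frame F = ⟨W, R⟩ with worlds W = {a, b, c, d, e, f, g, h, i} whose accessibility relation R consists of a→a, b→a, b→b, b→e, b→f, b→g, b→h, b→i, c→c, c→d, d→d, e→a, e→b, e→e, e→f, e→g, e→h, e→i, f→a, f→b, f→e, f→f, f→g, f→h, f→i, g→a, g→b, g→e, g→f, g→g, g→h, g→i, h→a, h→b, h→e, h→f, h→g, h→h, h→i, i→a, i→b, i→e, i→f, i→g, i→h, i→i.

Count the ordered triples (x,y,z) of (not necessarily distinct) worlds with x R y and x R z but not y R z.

Enumerating: (b,a,b), (b,a,e), (b,a,f), (b,a,g), (b,a,h), (b,a,i), (c,d,c), (e,a,b), (e,a,e), (e,a,f), (e,a,g), (e,a,h), … and 25 more.
Total: 37.

37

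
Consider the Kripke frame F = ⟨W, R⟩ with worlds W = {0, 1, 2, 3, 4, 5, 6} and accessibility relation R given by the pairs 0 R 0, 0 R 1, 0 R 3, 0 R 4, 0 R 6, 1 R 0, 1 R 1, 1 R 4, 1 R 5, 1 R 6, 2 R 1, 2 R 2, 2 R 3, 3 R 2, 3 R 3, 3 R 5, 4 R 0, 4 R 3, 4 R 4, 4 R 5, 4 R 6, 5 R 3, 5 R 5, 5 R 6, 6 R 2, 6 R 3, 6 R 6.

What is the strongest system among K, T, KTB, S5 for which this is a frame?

T

Reflexive (axiom T): yes — every world is R-related to itself.
Symmetric (axiom B): no — 0 R 3 but not 3 R 0.
Euclidean (axiom 5): no — 0 R 1 and 0 R 3, but not 1 R 3.
So F validates K, T; KTB would additionally require R to be symmetric. The strongest is T.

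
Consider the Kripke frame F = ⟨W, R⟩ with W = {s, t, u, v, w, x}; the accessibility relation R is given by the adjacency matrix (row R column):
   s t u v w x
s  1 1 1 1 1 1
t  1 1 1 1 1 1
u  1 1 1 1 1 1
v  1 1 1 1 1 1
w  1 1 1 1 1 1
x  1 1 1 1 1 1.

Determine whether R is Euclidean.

Euclidean: yes — any two successors of a common world are R-related.

Yes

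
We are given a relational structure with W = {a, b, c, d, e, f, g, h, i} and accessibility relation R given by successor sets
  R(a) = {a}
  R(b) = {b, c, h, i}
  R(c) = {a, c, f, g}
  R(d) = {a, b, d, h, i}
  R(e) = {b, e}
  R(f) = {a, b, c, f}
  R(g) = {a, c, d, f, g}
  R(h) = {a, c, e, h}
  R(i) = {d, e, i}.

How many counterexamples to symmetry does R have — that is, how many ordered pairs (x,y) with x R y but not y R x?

Enumerating: (b,c), (b,h), (b,i), (c,a), (d,a), (d,b), (d,h), (e,b), (f,a), (f,b), (g,a), (g,d), (g,f), (h,a), (h,c), (h,e), (i,e).

17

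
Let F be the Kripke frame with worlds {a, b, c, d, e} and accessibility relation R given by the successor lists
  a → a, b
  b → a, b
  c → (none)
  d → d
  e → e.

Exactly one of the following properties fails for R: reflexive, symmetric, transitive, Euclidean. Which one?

reflexive

Reflexive: no — c is not related to itself.
Symmetric: yes — every pair in R has its reverse in R.
Transitive: yes — every two-step R-path is closed by a direct edge.
Euclidean: yes — any two successors of a common world are R-related.
Only reflexive fails.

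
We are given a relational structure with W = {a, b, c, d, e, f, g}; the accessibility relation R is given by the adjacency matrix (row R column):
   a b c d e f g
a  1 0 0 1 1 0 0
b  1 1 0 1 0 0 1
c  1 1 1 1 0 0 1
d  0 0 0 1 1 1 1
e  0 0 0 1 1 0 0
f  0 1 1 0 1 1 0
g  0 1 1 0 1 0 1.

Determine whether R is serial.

Yes

Serial: yes — every world has a successor (e.g. a R a).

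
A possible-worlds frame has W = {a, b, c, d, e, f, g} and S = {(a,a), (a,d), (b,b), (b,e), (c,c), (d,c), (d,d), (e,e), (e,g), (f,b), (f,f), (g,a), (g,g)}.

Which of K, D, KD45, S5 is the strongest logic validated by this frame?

D

Serial (axiom D): yes — every world has a successor (e.g. a S a).
Euclidean (axiom 5): no — a S d and a S a, but not d S a.
Transitive (axiom 4): no — a S d and d S c, but not a S c.
Reflexive (axiom T): yes — every world is S-related to itself.
So F validates K, D; KD45 would additionally require S to be Euclidean and transitive. The strongest is D.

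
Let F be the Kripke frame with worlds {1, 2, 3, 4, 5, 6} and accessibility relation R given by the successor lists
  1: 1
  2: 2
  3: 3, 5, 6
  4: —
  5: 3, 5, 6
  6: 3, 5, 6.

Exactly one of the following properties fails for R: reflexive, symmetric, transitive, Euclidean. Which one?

Reflexive: no — 4 is not related to itself.
Symmetric: yes — every pair in R has its reverse in R.
Transitive: yes — every two-step R-path is closed by a direct edge.
Euclidean: yes — any two successors of a common world are R-related.
Only reflexive fails.

reflexive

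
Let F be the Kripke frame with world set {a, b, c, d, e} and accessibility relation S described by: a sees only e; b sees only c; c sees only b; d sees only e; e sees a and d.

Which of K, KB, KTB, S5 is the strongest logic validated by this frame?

Symmetric (axiom B): yes — every pair in S has its reverse in S.
Reflexive (axiom T): no — a is not related to itself.
Euclidean (axiom 5): no — e S a and e S d, but not a S d.
So F validates K, KB; KTB would additionally require S to be reflexive. The strongest is KB.

KB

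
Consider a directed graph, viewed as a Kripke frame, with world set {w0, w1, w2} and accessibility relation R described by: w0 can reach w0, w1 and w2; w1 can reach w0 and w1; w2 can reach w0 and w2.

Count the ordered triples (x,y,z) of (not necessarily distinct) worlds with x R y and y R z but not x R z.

Enumerating: (w1,w0,w2), (w2,w0,w1).

2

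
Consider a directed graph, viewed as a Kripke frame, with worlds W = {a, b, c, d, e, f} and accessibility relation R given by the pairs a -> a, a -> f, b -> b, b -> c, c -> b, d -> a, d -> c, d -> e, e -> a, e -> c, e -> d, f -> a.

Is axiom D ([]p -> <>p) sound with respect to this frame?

By correspondence theory, D is valid on a frame iff R is serial.
Serial: yes — every world has a successor (e.g. a R a).

Yes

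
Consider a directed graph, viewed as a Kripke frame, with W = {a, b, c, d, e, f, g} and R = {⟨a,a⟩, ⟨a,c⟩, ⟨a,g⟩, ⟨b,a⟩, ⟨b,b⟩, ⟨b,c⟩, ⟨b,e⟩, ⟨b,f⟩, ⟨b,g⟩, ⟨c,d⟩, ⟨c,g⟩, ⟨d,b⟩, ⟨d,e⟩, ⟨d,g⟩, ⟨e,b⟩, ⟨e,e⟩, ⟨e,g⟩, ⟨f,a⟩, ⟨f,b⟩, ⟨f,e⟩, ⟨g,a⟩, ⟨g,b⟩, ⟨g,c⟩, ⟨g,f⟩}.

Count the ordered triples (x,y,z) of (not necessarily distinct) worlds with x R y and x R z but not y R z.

37

Enumerating: (a,c,a), (a,c,c), (a,g,g), (b,a,b), (b,a,e), (b,a,f), (b,c,a), (b,c,b), (b,c,c), (b,c,e), (b,c,f), (b,e,a), … and 25 more.
Total: 37.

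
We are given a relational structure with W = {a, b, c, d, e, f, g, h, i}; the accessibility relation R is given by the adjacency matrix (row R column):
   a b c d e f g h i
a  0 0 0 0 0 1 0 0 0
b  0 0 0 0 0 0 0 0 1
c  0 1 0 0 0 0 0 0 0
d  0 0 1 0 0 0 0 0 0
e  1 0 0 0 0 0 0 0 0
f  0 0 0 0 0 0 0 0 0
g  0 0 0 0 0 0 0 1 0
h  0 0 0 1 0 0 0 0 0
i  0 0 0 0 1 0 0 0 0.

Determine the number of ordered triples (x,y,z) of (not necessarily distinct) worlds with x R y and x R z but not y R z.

Enumerating: (a,f,f), (b,i,i), (c,b,b), (d,c,c), (e,a,a), (g,h,h), (h,d,d), (i,e,e).

8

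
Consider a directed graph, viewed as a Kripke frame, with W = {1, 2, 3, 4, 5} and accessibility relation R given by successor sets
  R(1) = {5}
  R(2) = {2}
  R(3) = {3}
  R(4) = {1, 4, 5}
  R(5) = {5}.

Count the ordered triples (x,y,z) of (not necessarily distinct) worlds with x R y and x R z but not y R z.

Enumerating: (4,1,1), (4,1,4), (4,5,1), (4,5,4).

4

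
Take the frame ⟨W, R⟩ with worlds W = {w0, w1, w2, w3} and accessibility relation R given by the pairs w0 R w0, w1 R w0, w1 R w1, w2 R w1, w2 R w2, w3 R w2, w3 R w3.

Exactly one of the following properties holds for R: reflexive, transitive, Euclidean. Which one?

reflexive

Reflexive: yes — every world is R-related to itself.
Transitive: no — w2 R w1 and w1 R w0, but not w2 R w0.
Euclidean: no — w1 R w0 and w1 R w1, but not w0 R w1.
Only reflexive holds.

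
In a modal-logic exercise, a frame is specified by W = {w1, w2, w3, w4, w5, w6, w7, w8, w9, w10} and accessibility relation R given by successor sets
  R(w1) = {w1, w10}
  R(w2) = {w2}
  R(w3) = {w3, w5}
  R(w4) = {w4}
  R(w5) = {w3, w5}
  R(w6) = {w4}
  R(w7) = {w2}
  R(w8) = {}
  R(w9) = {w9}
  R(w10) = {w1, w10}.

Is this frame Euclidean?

Euclidean: yes — any two successors of a common world are R-related.

Yes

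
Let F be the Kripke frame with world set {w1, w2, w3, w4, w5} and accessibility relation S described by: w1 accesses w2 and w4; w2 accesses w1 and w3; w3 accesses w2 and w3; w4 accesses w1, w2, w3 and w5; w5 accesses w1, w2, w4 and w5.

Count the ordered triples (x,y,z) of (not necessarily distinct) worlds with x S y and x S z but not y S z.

21

Enumerating: (w1,w2,w2), (w1,w2,w4), (w1,w4,w4), (w2,w1,w1), (w2,w1,w3), (w2,w3,w1), (w3,w2,w2), (w4,w1,w1), (w4,w1,w3), (w4,w1,w5), (w4,w2,w2), (w4,w2,w5), … and 9 more.
Total: 21.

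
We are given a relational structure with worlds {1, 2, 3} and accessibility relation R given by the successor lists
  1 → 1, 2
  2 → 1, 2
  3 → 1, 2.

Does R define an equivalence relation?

Reflexive: no — 3 is not related to itself.
Symmetric: no — 3 R 1 but not 1 R 3.
Transitive: yes — every two-step R-path is closed by a direct edge.
So R is not an equivalence relation.

No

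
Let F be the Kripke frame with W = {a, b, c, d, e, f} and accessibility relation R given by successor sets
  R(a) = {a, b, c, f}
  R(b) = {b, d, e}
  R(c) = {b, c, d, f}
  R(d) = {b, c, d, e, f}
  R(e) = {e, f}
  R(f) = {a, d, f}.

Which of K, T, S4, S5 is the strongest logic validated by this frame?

T

Reflexive (axiom T): yes — every world is R-related to itself.
Transitive (axiom 4): no — a R b and b R d, but not a R d.
Euclidean (axiom 5): no — a R b and a R c, but not b R c.
So F validates K, T; S4 would additionally require R to be transitive. The strongest is T.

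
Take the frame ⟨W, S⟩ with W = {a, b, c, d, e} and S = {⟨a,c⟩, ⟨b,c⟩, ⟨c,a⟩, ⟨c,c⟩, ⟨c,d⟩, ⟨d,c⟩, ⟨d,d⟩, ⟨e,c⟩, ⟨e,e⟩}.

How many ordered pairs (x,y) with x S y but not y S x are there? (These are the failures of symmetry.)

Enumerating: (b,c), (e,c).

2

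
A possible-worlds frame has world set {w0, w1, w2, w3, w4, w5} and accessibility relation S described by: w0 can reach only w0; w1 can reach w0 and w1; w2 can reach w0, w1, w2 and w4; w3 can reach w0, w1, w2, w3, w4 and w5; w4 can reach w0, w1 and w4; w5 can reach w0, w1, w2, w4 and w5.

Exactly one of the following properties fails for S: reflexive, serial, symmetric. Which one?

symmetric

Reflexive: yes — every world is S-related to itself.
Serial: yes — every world has a successor (e.g. w0 S w0).
Symmetric: no — w1 S w0 but not w0 S w1.
Only symmetric fails.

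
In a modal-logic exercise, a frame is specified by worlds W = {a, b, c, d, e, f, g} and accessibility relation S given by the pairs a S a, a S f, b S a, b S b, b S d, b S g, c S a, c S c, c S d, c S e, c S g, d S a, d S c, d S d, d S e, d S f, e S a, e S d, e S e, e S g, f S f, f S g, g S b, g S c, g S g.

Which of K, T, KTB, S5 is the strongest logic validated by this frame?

Reflexive (axiom T): yes — every world is S-related to itself.
Symmetric (axiom B): no — a S f but not f S a.
Euclidean (axiom 5): no — b S a and b S d, but not a S d.
So F validates K, T; KTB would additionally require S to be symmetric. The strongest is T.

T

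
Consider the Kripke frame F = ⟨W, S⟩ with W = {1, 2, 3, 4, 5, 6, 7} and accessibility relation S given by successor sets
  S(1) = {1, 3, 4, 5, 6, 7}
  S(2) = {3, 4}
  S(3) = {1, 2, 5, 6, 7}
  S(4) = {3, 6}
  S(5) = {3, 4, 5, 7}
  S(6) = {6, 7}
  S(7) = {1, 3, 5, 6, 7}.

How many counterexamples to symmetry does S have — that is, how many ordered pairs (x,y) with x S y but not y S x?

Enumerating: (1,4), (1,5), (1,6), (2,4), (3,6), (4,3), (4,6), (5,4).

8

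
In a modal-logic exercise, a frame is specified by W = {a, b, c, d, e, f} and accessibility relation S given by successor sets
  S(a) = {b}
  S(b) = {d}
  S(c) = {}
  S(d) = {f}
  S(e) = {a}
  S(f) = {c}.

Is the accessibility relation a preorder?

Reflexive: no — a is not related to itself.
Transitive: no — a S b and b S d, but not a S d.
So S is not a preorder.

No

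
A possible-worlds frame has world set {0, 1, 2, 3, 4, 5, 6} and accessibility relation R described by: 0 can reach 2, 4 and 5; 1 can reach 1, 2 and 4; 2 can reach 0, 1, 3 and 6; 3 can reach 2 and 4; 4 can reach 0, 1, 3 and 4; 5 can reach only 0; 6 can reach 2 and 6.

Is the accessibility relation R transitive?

Transitive: no — 0 R 2 and 2 R 1, but not 0 R 1.

No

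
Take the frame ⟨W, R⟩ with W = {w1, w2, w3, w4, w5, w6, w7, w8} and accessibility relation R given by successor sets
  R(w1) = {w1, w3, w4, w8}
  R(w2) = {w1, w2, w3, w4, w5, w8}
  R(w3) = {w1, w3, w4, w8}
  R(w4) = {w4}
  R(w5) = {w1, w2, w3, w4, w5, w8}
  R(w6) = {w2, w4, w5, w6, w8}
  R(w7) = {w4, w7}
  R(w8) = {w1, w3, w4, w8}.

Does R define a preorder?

No

Reflexive: yes — every world is R-related to itself.
Transitive: no — w6 R w2 and w2 R w1, but not w6 R w1.
So R is not a preorder.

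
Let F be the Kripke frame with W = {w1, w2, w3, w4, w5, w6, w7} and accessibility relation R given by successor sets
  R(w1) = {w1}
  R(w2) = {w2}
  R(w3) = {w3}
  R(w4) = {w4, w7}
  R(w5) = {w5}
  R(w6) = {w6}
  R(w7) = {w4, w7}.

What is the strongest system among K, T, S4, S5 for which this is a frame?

S5

Reflexive (axiom T): yes — every world is R-related to itself.
Transitive (axiom 4): yes — every two-step R-path is closed by a direct edge.
Euclidean (axiom 5): yes — any two successors of a common world are R-related.
So F validates K, T, S4, S5. The strongest is S5.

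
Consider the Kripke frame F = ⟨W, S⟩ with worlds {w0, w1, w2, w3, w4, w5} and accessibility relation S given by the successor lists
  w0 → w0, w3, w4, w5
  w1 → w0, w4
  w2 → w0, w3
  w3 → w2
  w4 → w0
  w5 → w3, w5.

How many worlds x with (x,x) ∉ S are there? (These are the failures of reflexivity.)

4

Enumerating: w1, w2, w3, w4.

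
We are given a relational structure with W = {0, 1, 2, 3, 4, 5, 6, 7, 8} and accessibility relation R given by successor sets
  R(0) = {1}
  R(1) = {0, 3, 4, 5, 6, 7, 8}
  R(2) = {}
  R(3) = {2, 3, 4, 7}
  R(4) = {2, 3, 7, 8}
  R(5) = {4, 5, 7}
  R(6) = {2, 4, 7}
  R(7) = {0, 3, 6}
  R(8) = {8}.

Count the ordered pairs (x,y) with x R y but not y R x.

15

Enumerating: (1,3), (1,4), (1,5), (1,6), (1,7), (1,8), (3,2), (4,2), (4,7), (4,8), (5,4), (5,7), (6,2), (6,4), (7,0).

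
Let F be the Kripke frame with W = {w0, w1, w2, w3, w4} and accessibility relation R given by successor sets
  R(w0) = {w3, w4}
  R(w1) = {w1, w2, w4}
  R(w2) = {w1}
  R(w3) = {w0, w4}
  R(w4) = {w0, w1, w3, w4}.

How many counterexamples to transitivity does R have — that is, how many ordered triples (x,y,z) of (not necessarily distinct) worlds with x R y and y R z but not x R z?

Enumerating: (w0,w3,w0), (w0,w4,w0), (w0,w4,w1), (w1,w4,w0), (w1,w4,w3), (w2,w1,w2), (w2,w1,w4), (w3,w0,w3), (w3,w4,w1), (w3,w4,w3), (w4,w1,w2).

11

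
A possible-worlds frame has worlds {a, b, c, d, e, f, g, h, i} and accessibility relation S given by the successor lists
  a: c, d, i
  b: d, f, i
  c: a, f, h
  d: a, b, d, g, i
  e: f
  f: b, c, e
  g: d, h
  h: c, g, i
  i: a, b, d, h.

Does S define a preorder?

No

Reflexive: no — a is not related to itself.
Transitive: no — a S c and c S f, but not a S f.
So S is not a preorder.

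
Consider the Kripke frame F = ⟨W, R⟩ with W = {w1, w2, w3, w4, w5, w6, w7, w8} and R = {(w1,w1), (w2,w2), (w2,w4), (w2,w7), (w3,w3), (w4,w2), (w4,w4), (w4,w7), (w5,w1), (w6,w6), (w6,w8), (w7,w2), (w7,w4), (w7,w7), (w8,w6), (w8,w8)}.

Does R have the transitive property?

Transitive: yes — every two-step R-path is closed by a direct edge.

Yes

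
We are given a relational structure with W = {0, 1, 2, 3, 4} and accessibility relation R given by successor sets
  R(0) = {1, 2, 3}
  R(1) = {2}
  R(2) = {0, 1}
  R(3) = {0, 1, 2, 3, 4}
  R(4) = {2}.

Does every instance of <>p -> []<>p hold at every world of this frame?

No

By correspondence theory, 5 is valid on a frame iff R is Euclidean.
Euclidean: no — 0 R 1 and 0 R 3, but not 1 R 3.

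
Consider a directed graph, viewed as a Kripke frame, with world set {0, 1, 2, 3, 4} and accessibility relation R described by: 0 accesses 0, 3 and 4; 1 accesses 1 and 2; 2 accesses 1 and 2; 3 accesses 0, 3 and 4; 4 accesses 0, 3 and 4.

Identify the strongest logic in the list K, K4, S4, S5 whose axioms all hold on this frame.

S5

Transitive (axiom 4): yes — every two-step R-path is closed by a direct edge.
Reflexive (axiom T): yes — every world is R-related to itself.
Euclidean (axiom 5): yes — any two successors of a common world are R-related.
So F validates K, K4, S4, S5. The strongest is S5.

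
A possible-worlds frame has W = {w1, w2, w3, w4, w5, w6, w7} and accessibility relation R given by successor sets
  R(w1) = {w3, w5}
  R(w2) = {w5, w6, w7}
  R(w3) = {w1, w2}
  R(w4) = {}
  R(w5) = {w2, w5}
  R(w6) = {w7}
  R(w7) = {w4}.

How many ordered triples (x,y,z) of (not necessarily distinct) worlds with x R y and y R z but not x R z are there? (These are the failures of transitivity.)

13

Enumerating: (w1,w3,w1), (w1,w3,w2), (w1,w5,w2), (w2,w5,w2), (w2,w7,w4), (w3,w1,w3), (w3,w1,w5), (w3,w2,w5), (w3,w2,w6), (w3,w2,w7), (w5,w2,w6), (w5,w2,w7), (w6,w7,w4).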